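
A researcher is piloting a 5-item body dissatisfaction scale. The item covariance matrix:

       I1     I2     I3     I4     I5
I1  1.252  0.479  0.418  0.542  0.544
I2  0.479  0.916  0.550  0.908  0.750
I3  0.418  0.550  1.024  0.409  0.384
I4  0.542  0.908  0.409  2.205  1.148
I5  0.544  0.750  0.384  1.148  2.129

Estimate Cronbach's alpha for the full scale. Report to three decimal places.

sum of item variances = 1.252 + 0.916 + 1.024 + 2.205 + 2.129 = 7.526
Sum of off-diagonal covariances = 6.132
total variance = 7.526 + 2 × 6.132 = 19.790
α = (k/(k−1))·(1 − sum of item variances/total variance) = (5/4)·(1 − 7.526/19.790) = 0.775

α = 0.775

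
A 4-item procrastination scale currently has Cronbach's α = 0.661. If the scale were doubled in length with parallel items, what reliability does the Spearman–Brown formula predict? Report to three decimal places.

predicted reliability = 0.796

Length factor m = 2
α' = m·α / (1 + (m−1)·α)
   = 2 × 0.661 / (1 + (2 − 1) × 0.661)
   = 1.3220 / 1.6610 = 0.796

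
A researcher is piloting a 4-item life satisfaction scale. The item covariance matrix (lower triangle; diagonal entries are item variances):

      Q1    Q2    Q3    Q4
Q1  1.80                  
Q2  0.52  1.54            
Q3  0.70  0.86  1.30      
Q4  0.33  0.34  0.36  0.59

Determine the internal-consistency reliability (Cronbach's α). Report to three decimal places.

ΣVar(i) = 1.80 + 1.54 + 1.30 + 0.59 = 5.23
Σ_{i<j} σ_ij = 3.11
total variance = 5.23 + 2 × 3.11 = 11.45
α = (k/(k−1))·(1 − ΣVar(i)/total variance) = (4/3)·(1 − 5.23/11.45) = 0.724

α = 0.724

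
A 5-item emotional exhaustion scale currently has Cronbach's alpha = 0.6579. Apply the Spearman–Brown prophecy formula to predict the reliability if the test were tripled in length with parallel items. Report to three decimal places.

predicted reliability = 0.852

Length factor m = 3
α' = m·α / (1 + (m−1)·α)
   = 3 × 0.6579 / (1 + (3 − 1) × 0.6579)
   = 1.9737 / 2.3158 = 0.852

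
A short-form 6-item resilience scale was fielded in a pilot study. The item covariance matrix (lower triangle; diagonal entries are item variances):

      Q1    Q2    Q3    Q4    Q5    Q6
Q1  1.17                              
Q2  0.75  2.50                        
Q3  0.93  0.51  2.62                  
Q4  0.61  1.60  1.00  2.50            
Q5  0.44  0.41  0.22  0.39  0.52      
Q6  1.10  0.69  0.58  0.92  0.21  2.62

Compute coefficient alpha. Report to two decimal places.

sum of item variances = 1.17 + 2.50 + 2.62 + 2.50 + 0.52 + 2.62 = 11.93
Σ_{i<j} σ_ij = 10.36
total variance = 11.93 + 2 × 10.36 = 32.65
α = (k/(k−1))·(1 − sum of item variances/total variance) = (6/5)·(1 − 11.93/32.65) = 0.76

α = 0.76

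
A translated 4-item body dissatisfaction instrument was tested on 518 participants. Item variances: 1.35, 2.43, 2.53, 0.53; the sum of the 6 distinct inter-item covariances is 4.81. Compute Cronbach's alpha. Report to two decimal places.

α = 0.78

Σσ²ᵢ = 1.35 + 2.43 + 2.53 + 0.53 = 6.84
Sum of distinct covariances = 4.81
Var(T) = Σσ²ᵢ + 2·Σcov = 6.84 + 2 × 4.81 = 16.46
α = (4/3)·(1 − 6.84/16.46) = 0.78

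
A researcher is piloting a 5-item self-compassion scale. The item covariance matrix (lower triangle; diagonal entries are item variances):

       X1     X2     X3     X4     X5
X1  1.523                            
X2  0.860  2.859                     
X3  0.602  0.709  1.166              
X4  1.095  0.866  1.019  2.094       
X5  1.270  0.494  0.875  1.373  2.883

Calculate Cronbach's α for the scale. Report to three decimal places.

Cronbach's α = 0.794

sum of item variances = 1.523 + 2.859 + 1.166 + 2.094 + 2.883 = 10.525
Σ_{i<j} σ_ij = 9.163
Var(T) = 10.525 + 2 × 9.163 = 28.851
α = (k/(k−1))·(1 − sum of item variances/Var(T)) = (5/4)·(1 − 10.525/28.851) = 0.794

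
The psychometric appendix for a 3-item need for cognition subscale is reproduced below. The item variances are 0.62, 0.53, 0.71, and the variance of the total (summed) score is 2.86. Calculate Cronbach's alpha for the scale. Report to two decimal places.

Cronbach's alpha = 0.52

sum of item variances = 0.62 + 0.53 + 0.71 = 1.86
α = (k/(k−1))·(1 − sum of item variances/σ²_total) = (3/2)·(1 − 1.86/2.86) = 0.52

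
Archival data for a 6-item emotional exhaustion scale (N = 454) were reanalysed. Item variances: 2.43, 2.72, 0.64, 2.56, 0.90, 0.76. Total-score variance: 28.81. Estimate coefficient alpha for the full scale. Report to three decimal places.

Σσ²ᵢ = 2.43 + 2.72 + 0.64 + 2.56 + 0.90 + 0.76 = 10.01
α = (k/(k−1))·(1 − Σσ²ᵢ/σ²_total) = (6/5)·(1 − 10.01/28.81) = 0.783

coefficient alpha = 0.783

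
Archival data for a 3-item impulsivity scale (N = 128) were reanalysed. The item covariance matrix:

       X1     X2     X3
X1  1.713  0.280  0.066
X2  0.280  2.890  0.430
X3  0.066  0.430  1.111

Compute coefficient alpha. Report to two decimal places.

α = 0.32

Σσᵢ² = 1.713 + 2.890 + 1.111 = 5.714
Sum of off-diagonal covariances = 0.776
total variance = 5.714 + 2 × 0.776 = 7.266
α = (k/(k−1))·(1 − Σσᵢ²/total variance) = (3/2)·(1 − 5.714/7.266) = 0.32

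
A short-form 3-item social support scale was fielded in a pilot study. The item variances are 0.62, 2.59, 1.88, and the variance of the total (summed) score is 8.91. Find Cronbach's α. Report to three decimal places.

Cronbach's α = 0.643

Σσᵢ² = 0.62 + 2.59 + 1.88 = 5.09
α = (k/(k−1))·(1 − Σσᵢ²/total variance) = (3/2)·(1 − 5.09/8.91) = 0.643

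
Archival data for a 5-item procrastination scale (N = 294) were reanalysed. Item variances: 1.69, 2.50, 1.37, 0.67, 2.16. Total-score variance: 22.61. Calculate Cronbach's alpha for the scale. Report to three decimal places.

α = 0.786

Σσ²ᵢ = 1.69 + 2.50 + 1.37 + 0.67 + 2.16 = 8.39
α = (k/(k−1))·(1 − Σσ²ᵢ/Var(T)) = (5/4)·(1 − 8.39/22.61) = 0.786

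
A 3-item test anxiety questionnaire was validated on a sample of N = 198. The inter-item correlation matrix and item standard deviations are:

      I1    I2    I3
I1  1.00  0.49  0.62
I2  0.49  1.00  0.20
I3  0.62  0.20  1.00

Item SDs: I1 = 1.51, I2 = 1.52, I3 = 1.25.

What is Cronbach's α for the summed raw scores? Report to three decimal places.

Cronbach's α = 0.698

Σσ²ᵢ = 1.51² + 1.52² + 1.25² = 6.1530
Covariances σ_ij = r_ij · s_i · s_j:
  σ(I1,I2) = 0.49 × 1.51 × 1.52 = 1.1246
  σ(I1,I3) = 0.62 × 1.51 × 1.25 = 1.1703
  σ(I2,I3) = 0.20 × 1.52 × 1.25 = 0.3800
σ²_T = Σσ²ᵢ + 2·Σσ_ij = 6.1530 + 2 × 2.6749 = 11.5028
α = (3/2)·(1 − 6.1530/11.5028) = 0.698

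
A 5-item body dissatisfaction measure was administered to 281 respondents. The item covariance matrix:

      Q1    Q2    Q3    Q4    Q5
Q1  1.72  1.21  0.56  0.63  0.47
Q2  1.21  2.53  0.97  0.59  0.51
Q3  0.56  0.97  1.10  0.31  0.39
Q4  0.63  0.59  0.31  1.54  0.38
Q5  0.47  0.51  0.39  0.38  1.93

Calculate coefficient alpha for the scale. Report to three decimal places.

α = 0.721

ΣVar(i) = 1.72 + 2.53 + 1.10 + 1.54 + 1.93 = 8.82
Sum of the distinct covariances = 6.02
σ²_T = 8.82 + 2 × 6.02 = 20.86
α = (k/(k−1))·(1 − ΣVar(i)/σ²_T) = (5/4)·(1 − 8.82/20.86) = 0.721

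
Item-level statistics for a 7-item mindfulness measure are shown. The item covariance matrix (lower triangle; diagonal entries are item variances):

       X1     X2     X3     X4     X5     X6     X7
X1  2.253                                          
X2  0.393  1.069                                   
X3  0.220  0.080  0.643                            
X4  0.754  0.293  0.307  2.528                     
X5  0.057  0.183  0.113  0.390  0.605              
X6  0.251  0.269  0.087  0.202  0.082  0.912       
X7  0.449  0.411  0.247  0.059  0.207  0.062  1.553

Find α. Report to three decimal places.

α = 0.603

sum of item variances = 2.253 + 1.069 + 0.643 + 2.528 + 0.605 + 0.912 + 1.553 = 9.563
Σ_{i<j} σ_ij = 5.116
Var(T) = 9.563 + 2 × 5.116 = 19.795
α = (k/(k−1))·(1 − sum of item variances/Var(T)) = (7/6)·(1 − 9.563/19.795) = 0.603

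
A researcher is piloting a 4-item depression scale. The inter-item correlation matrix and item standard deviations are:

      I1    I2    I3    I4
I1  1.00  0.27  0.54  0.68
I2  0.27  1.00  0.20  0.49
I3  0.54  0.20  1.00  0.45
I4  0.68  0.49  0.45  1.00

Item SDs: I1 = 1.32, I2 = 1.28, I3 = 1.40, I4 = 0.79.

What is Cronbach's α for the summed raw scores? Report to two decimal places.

α = 0.72

Σσ²ᵢ = 1.32² + 1.28² + 1.40² + 0.79² = 5.9649
Covariances σ_ij = r_ij · s_i · s_j:
  σ(I1,I2) = 0.27 × 1.32 × 1.28 = 0.4562
  σ(I1,I3) = 0.54 × 1.32 × 1.40 = 0.9979
  σ(I1,I4) = 0.68 × 1.32 × 0.79 = 0.7091
  σ(I2,I3) = 0.20 × 1.28 × 1.40 = 0.3584
  σ(I2,I4) = 0.49 × 1.28 × 0.79 = 0.4955
  σ(I3,I4) = 0.45 × 1.40 × 0.79 = 0.4977
σ²_T = Σσ²ᵢ + 2·Σσ_ij = 5.9649 + 2 × 3.5148 = 12.9945
α = (4/3)·(1 − 5.9649/12.9945) = 0.72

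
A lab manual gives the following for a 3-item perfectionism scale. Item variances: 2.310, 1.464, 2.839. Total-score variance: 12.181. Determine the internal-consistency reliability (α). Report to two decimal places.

α = 0.69

Σσᵢ² = 2.310 + 1.464 + 2.839 = 6.613
α = (k/(k−1))·(1 − Σσᵢ²/Var(T)) = (3/2)·(1 − 6.613/12.181) = 0.69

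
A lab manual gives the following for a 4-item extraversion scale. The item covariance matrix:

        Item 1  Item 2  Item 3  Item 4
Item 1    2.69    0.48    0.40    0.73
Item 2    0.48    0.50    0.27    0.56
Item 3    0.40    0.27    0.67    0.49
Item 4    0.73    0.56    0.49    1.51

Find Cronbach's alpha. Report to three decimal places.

ΣVar(i) = 2.69 + 0.50 + 0.67 + 1.51 = 5.37
Sum of the distinct covariances = 2.93
Var(T) = 5.37 + 2 × 2.93 = 11.23
α = (k/(k−1))·(1 − ΣVar(i)/Var(T)) = (4/3)·(1 − 5.37/11.23) = 0.696

Cronbach's alpha = 0.696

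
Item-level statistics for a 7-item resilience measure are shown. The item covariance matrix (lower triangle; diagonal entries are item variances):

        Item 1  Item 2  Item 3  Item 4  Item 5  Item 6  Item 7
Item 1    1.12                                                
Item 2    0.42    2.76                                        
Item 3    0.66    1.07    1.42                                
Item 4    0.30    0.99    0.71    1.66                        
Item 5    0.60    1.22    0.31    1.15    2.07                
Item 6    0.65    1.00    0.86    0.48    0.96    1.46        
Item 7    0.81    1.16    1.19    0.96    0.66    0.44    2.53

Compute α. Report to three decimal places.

Σσ²ᵢ = 1.12 + 2.76 + 1.42 + 1.66 + 2.07 + 1.46 + 2.53 = 13.02
Sum of off-diagonal covariances = 16.60
σ²_total = 13.02 + 2 × 16.60 = 46.22
α = (k/(k−1))·(1 − Σσ²ᵢ/σ²_total) = (7/6)·(1 − 13.02/46.22) = 0.838

α = 0.838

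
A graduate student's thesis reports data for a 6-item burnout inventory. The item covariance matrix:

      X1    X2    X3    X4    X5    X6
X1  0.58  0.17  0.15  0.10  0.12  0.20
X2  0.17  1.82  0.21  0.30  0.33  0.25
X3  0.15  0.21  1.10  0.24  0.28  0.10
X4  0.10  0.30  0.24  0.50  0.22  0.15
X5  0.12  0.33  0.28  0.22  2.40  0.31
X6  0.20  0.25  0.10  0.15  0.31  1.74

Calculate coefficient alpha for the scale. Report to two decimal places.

Σσ²ᵢ = 0.58 + 1.82 + 1.10 + 0.50 + 2.40 + 1.74 = 8.14
Sum of off-diagonal covariances = 3.13
Var(T) = 8.14 + 2 × 3.13 = 14.40
α = (k/(k−1))·(1 − Σσ²ᵢ/Var(T)) = (6/5)·(1 − 8.14/14.40) = 0.52

coefficient alpha = 0.52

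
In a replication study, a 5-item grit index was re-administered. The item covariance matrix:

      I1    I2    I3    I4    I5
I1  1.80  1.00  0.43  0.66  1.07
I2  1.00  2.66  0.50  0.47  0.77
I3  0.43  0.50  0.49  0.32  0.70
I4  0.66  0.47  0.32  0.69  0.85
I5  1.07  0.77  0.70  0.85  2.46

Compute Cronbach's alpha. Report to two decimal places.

ΣVar(i) = 1.80 + 2.66 + 0.49 + 0.69 + 2.46 = 8.10
Sum of off-diagonal covariances = 6.77
total variance = 8.10 + 2 × 6.77 = 21.64
α = (k/(k−1))·(1 − ΣVar(i)/total variance) = (5/4)·(1 − 8.10/21.64) = 0.78

Cronbach's alpha = 0.78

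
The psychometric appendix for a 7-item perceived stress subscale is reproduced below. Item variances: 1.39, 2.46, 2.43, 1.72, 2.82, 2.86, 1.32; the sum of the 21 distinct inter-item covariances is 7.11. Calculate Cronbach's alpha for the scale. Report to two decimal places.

Cronbach's alpha = 0.57

Σσ²ᵢ = 1.39 + 2.46 + 2.43 + 1.72 + 2.82 + 2.86 + 1.32 = 15.00
Sum of distinct covariances = 7.11
Var(T) = Σσ²ᵢ + 2·Σcov = 15.00 + 2 × 7.11 = 29.22
α = (7/6)·(1 − 15.00/29.22) = 0.57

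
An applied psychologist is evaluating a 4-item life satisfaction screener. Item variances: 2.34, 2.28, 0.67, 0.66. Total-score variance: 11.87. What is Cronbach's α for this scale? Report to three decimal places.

α = 0.665

ΣVar(i) = 2.34 + 2.28 + 0.67 + 0.66 = 5.95
α = (k/(k−1))·(1 − ΣVar(i)/Var(T)) = (4/3)·(1 − 5.95/11.87) = 0.665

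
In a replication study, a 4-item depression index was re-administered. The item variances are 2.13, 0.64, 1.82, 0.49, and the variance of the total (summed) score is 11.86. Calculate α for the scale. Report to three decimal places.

Σσᵢ² = 2.13 + 0.64 + 1.82 + 0.49 = 5.08
α = (k/(k−1))·(1 − Σσᵢ²/total variance) = (4/3)·(1 − 5.08/11.86) = 0.762

α = 0.762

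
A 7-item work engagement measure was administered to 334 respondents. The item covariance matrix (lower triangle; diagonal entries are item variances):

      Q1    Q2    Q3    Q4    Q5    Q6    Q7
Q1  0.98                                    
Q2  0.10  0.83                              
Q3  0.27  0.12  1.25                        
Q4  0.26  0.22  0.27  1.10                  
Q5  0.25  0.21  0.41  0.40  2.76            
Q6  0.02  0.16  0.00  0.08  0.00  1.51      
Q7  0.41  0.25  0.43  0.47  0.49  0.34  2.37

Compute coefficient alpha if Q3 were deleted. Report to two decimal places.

α = 0.52

Remaining items: Q1, Q2, Q4, Q5, Q6, Q7 (k = 6).
Σσᵢ² = 0.98 + 0.83 + 1.10 + 2.76 + 1.51 + 2.37 = 9.55
Var(T) = 9.55 + 2 × 3.66 = 16.87
α (item deleted) = (6/5)·(1 − 9.55/16.87) = 0.52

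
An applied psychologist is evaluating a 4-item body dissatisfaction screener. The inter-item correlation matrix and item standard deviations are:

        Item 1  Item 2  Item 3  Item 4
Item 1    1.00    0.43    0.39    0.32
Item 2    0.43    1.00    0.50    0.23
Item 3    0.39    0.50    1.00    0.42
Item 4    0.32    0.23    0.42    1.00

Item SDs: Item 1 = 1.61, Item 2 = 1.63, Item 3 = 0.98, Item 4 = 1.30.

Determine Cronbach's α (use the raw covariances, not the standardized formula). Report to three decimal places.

Σσ²ᵢ = 1.61² + 1.63² + 0.98² + 1.30² = 7.8994
Covariances σ_ij = r_ij · s_i · s_j:
  σ(Item 1,Item 2) = 0.43 × 1.61 × 1.63 = 1.1284
  σ(Item 1,Item 3) = 0.39 × 1.61 × 0.98 = 0.6153
  σ(Item 1,Item 4) = 0.32 × 1.61 × 1.30 = 0.6698
  σ(Item 2,Item 3) = 0.50 × 1.63 × 0.98 = 0.7987
  σ(Item 2,Item 4) = 0.23 × 1.63 × 1.30 = 0.4874
  σ(Item 3,Item 4) = 0.42 × 0.98 × 1.30 = 0.5351
σ²_T = Σσ²ᵢ + 2·Σσ_ij = 7.8994 + 2 × 4.2347 = 16.3688
α = (4/3)·(1 − 7.8994/16.3688) = 0.690

Cronbach's α = 0.690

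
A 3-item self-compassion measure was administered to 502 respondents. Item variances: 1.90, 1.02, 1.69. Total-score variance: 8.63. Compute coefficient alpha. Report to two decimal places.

Σσᵢ² = 1.90 + 1.02 + 1.69 = 4.61
α = (k/(k−1))·(1 − Σσᵢ²/Var(T)) = (3/2)·(1 − 4.61/8.63) = 0.70

coefficient alpha = 0.70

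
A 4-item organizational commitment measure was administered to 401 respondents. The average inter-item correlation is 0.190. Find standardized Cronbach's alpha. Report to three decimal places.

Standardized α = k·r̄ / (1 + (k−1)·r̄) = 4 × 0.190 / (1 + 3 × 0.190)
  = 0.7600 / 1.5700 = 0.484

standardized Cronbach's alpha = 0.484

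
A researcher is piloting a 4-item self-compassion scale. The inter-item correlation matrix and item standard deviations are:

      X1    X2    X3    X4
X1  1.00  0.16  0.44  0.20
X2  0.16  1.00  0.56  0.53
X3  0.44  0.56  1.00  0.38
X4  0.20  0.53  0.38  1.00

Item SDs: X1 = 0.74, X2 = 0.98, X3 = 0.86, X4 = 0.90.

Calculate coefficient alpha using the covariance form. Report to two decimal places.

coefficient alpha = 0.71

Σσ²ᵢ = 0.74² + 0.98² + 0.86² + 0.90² = 3.0576
Covariances σ_ij = r_ij · s_i · s_j:
  σ(X1,X2) = 0.16 × 0.74 × 0.98 = 0.1160
  σ(X1,X3) = 0.44 × 0.74 × 0.86 = 0.2800
  σ(X1,X4) = 0.20 × 0.74 × 0.90 = 0.1332
  σ(X2,X3) = 0.56 × 0.98 × 0.86 = 0.4720
  σ(X2,X4) = 0.53 × 0.98 × 0.90 = 0.4675
  σ(X3,X4) = 0.38 × 0.86 × 0.90 = 0.2941
σ²_T = Σσ²ᵢ + 2·Σσ_ij = 3.0576 + 2 × 1.7628 = 6.5832
α = (4/3)·(1 − 3.0576/6.5832) = 0.71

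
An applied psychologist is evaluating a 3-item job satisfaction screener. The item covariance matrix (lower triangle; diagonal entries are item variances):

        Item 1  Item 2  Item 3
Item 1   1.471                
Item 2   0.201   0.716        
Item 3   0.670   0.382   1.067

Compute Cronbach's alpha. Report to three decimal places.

α = 0.653

Σσᵢ² = 1.471 + 0.716 + 1.067 = 3.254
Sum of off-diagonal covariances = 1.253
σ²_total = 3.254 + 2 × 1.253 = 5.760
α = (k/(k−1))·(1 − Σσᵢ²/σ²_total) = (3/2)·(1 − 3.254/5.760) = 0.653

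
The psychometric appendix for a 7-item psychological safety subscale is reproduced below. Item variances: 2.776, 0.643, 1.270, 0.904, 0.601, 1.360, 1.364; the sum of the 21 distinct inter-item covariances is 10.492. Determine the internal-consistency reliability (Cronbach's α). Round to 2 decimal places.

α = 0.82

Σσᵢ² = 2.776 + 0.643 + 1.270 + 0.904 + 0.601 + 1.360 + 1.364 = 8.918
Sum of distinct covariances = 10.492
Var(T) = Σσᵢ² + 2·Σcov = 8.918 + 2 × 10.492 = 29.902
α = (7/6)·(1 − 8.918/29.902) = 0.82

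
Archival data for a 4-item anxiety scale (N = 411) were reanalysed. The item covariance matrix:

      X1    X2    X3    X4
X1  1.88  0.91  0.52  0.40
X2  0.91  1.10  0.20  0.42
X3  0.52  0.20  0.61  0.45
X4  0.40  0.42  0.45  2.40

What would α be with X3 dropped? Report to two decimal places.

α = 0.59

Remaining items: X1, X2, X4 (k = 3).
Σσ²ᵢ = 1.88 + 1.10 + 2.40 = 5.38
Var(T) = 5.38 + 2 × 1.73 = 8.84
α (item deleted) = (3/2)·(1 − 5.38/8.84) = 0.59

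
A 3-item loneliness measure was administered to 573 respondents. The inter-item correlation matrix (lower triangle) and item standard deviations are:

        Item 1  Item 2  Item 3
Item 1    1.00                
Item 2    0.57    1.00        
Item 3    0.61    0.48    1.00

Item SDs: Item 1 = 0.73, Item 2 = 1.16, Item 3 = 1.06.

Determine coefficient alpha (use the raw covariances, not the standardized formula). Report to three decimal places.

Σσ²ᵢ = 0.73² + 1.16² + 1.06² = 3.0021
Covariances σ_ij = r_ij · s_i · s_j:
  σ(Item 1,Item 2) = 0.57 × 0.73 × 1.16 = 0.4827
  σ(Item 1,Item 3) = 0.61 × 0.73 × 1.06 = 0.4720
  σ(Item 2,Item 3) = 0.48 × 1.16 × 1.06 = 0.5902
σ²_T = Σσ²ᵢ + 2·Σσ_ij = 3.0021 + 2 × 1.5449 = 6.0919
α = (3/2)·(1 − 3.0021/6.0919) = 0.761

α = 0.761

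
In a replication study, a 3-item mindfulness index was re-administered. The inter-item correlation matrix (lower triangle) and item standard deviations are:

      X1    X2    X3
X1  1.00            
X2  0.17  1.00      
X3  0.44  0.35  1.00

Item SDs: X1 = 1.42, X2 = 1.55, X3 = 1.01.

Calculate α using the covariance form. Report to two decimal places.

Σσ²ᵢ = 1.42² + 1.55² + 1.01² = 5.4390
Covariances σ_ij = r_ij · s_i · s_j:
  σ(X1,X2) = 0.17 × 1.42 × 1.55 = 0.3742
  σ(X1,X3) = 0.44 × 1.42 × 1.01 = 0.6310
  σ(X2,X3) = 0.35 × 1.55 × 1.01 = 0.5479
σ²_T = Σσ²ᵢ + 2·Σσ_ij = 5.4390 + 2 × 1.5531 = 8.5452
α = (3/2)·(1 − 5.4390/8.5452) = 0.55

α = 0.55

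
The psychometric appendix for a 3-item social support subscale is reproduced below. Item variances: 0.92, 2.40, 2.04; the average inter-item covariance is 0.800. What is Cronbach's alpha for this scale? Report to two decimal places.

Cronbach's alpha = 0.71

sum of item variances = 0.92 + 2.40 + 2.04 = 5.36
Sum of the 3 distinct covariances = 3 × 0.800 = 2.400
total variance = sum of item variances + 2·Σcov = 5.36 + 2 × 2.400 = 10.160
α = (3/2)·(1 − 5.36/10.160) = 0.71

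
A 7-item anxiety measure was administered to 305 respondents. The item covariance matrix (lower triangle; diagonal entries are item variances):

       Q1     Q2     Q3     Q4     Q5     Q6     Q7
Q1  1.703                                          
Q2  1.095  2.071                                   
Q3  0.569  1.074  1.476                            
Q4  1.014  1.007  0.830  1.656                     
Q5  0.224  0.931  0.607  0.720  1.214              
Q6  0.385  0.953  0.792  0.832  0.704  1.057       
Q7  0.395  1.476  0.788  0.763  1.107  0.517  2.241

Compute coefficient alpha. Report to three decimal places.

sum of item variances = 1.703 + 2.071 + 1.476 + 1.656 + 1.214 + 1.057 + 2.241 = 11.418
Sum of the distinct covariances = 16.783
Var(T) = 11.418 + 2 × 16.783 = 44.984
α = (k/(k−1))·(1 − sum of item variances/Var(T)) = (7/6)·(1 − 11.418/44.984) = 0.871

coefficient alpha = 0.871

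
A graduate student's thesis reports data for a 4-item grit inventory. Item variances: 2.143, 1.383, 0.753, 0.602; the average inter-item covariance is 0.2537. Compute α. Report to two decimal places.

α = 0.51

ΣVar(i) = 2.143 + 1.383 + 0.753 + 0.602 = 4.881
Sum of the 6 distinct covariances = 6 × 0.2537 = 1.5222
total variance = ΣVar(i) + 2·Σcov = 4.881 + 2 × 1.5222 = 7.9254
α = (4/3)·(1 − 4.881/7.9254) = 0.51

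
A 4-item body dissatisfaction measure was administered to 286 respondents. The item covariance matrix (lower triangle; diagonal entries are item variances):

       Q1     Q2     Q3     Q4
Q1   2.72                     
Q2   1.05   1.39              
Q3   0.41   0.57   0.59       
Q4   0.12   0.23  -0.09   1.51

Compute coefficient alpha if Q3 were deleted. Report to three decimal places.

Remaining items: Q1, Q2, Q4 (k = 3).
Σσᵢ² = 2.72 + 1.39 + 1.51 = 5.62
Var(T) = 5.62 + 2 × 1.40 = 8.42
α (item deleted) = (3/2)·(1 − 5.62/8.42) = 0.499

coefficient alpha = 0.499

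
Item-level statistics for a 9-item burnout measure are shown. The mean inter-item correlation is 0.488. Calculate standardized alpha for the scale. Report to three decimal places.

standardized alpha = 0.896

Standardized α = k·r̄ / (1 + (k−1)·r̄) = 9 × 0.488 / (1 + 8 × 0.488)
  = 4.3920 / 4.9040 = 0.896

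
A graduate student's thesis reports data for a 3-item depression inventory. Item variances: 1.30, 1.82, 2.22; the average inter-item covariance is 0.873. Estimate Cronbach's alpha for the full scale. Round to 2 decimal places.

Σσ²ᵢ = 1.30 + 1.82 + 2.22 = 5.34
Sum of the 3 distinct covariances = 3 × 0.873 = 2.619
σ²_T = Σσ²ᵢ + 2·Σcov = 5.34 + 2 × 2.619 = 10.578
α = (3/2)·(1 − 5.34/10.578) = 0.74

Cronbach's alpha = 0.74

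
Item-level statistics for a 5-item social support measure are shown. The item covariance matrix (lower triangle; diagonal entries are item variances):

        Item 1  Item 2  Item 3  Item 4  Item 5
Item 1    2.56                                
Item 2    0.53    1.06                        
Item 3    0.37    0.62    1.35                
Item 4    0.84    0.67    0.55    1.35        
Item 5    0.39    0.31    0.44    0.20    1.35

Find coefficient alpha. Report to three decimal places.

sum of item variances = 2.56 + 1.06 + 1.35 + 1.35 + 1.35 = 7.67
Σ_{i<j} σ_ij = 4.92
total variance = 7.67 + 2 × 4.92 = 17.51
α = (k/(k−1))·(1 − sum of item variances/total variance) = (5/4)·(1 − 7.67/17.51) = 0.702

coefficient alpha = 0.702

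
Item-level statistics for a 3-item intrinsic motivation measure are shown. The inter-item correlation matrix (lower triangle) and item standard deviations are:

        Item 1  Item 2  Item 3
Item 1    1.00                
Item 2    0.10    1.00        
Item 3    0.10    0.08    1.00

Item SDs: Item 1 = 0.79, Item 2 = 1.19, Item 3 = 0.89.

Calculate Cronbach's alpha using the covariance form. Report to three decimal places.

Σσ²ᵢ = 0.79² + 1.19² + 0.89² = 2.8323
Covariances σ_ij = r_ij · s_i · s_j:
  σ(Item 1,Item 2) = 0.10 × 0.79 × 1.19 = 0.0940
  σ(Item 1,Item 3) = 0.10 × 0.79 × 0.89 = 0.0703
  σ(Item 2,Item 3) = 0.08 × 1.19 × 0.89 = 0.0847
σ²_T = Σσ²ᵢ + 2·Σσ_ij = 2.8323 + 2 × 0.2490 = 3.3303
α = (3/2)·(1 − 2.8323/3.3303) = 0.224

α = 0.224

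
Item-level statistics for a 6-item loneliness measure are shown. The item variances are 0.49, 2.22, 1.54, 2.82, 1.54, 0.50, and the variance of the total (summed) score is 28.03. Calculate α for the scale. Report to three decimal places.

Σσᵢ² = 0.49 + 2.22 + 1.54 + 2.82 + 1.54 + 0.50 = 9.11
α = (k/(k−1))·(1 − Σσᵢ²/Var(T)) = (6/5)·(1 − 9.11/28.03) = 0.810

α = 0.810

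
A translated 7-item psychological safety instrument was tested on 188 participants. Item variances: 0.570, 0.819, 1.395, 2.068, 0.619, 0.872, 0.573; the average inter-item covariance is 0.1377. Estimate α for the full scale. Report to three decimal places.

Σσ²ᵢ = 0.570 + 0.819 + 1.395 + 2.068 + 0.619 + 0.872 + 0.573 = 6.916
Sum of the 21 distinct covariances = 21 × 0.1377 = 2.8917
Var(T) = Σσ²ᵢ + 2·Σcov = 6.916 + 2 × 2.8917 = 12.6994
α = (7/6)·(1 − 6.916/12.6994) = 0.531

α = 0.531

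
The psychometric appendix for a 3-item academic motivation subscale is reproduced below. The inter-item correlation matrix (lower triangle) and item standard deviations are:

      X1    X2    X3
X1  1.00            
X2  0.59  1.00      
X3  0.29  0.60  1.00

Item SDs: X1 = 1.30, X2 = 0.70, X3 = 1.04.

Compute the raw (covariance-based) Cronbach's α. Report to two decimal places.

Σσ²ᵢ = 1.30² + 0.70² + 1.04² = 3.2616
Covariances σ_ij = r_ij · s_i · s_j:
  σ(X1,X2) = 0.59 × 1.30 × 0.70 = 0.5369
  σ(X1,X3) = 0.29 × 1.30 × 1.04 = 0.3921
  σ(X2,X3) = 0.60 × 0.70 × 1.04 = 0.4368
σ²_T = Σσ²ᵢ + 2·Σσ_ij = 3.2616 + 2 × 1.3658 = 5.9932
α = (3/2)·(1 − 3.2616/5.9932) = 0.68

α = 0.68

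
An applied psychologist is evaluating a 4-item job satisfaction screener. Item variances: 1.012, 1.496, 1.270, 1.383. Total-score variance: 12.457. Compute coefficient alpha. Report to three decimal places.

Σσᵢ² = 1.012 + 1.496 + 1.270 + 1.383 = 5.161
α = (k/(k−1))·(1 − Σσᵢ²/total variance) = (4/3)·(1 − 5.161/12.457) = 0.781

coefficient alpha = 0.781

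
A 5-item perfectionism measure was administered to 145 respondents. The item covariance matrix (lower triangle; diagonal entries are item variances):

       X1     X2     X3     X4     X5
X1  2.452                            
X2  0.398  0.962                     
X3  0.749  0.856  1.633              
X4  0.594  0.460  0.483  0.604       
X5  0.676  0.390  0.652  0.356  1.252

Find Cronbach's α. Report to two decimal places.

Σσᵢ² = 2.452 + 0.962 + 1.633 + 0.604 + 1.252 = 6.903
Sum of off-diagonal covariances = 5.614
σ²_T = 6.903 + 2 × 5.614 = 18.131
α = (k/(k−1))·(1 − Σσᵢ²/σ²_T) = (5/4)·(1 − 6.903/18.131) = 0.77

α = 0.77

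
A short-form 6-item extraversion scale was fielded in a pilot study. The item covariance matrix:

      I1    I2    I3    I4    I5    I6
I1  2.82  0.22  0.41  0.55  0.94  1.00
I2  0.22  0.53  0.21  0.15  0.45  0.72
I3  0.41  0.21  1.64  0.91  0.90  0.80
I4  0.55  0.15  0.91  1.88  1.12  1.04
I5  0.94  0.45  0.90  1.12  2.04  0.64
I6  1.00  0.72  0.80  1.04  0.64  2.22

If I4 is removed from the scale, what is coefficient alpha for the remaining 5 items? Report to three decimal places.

Remaining items: I1, I2, I3, I5, I6 (k = 5).
Σσ²ᵢ = 2.82 + 0.53 + 1.64 + 2.04 + 2.22 = 9.25
σ²_T = 9.25 + 2 × 6.29 = 21.83
α (item deleted) = (5/4)·(1 − 9.25/21.83) = 0.720

α = 0.720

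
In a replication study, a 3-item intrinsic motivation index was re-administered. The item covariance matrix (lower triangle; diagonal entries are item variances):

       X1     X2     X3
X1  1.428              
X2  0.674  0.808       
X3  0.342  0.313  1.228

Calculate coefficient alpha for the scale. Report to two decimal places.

α = 0.65

ΣVar(i) = 1.428 + 0.808 + 1.228 = 3.464
Σ_{i<j} σ_ij = 1.329
total variance = 3.464 + 2 × 1.329 = 6.122
α = (k/(k−1))·(1 − ΣVar(i)/total variance) = (3/2)·(1 − 3.464/6.122) = 0.65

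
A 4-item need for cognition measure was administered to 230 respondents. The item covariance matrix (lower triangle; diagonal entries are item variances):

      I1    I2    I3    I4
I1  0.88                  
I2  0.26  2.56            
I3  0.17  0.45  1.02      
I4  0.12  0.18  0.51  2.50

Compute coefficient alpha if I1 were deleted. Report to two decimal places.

Remaining items: I2, I3, I4 (k = 3).
sum of item variances = 2.56 + 1.02 + 2.50 = 6.08
Var(T) = 6.08 + 2 × 1.14 = 8.36
α (item deleted) = (3/2)·(1 − 6.08/8.36) = 0.41

α = 0.41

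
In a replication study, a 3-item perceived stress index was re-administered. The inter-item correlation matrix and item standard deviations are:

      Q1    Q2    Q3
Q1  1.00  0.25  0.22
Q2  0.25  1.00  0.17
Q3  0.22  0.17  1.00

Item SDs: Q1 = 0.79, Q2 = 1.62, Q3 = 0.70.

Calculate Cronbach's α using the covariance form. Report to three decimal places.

α = 0.380

Σσ²ᵢ = 0.79² + 1.62² + 0.70² = 3.7385
Covariances σ_ij = r_ij · s_i · s_j:
  σ(Q1,Q2) = 0.25 × 0.79 × 1.62 = 0.3200
  σ(Q1,Q3) = 0.22 × 0.79 × 0.70 = 0.1217
  σ(Q2,Q3) = 0.17 × 1.62 × 0.70 = 0.1928
σ²_T = Σσ²ᵢ + 2·Σσ_ij = 3.7385 + 2 × 0.6345 = 5.0075
α = (3/2)·(1 − 3.7385/5.0075) = 0.380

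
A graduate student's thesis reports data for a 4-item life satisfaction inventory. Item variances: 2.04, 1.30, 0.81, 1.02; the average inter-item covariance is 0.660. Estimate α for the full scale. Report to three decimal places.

Σσ²ᵢ = 2.04 + 1.30 + 0.81 + 1.02 = 5.17
Sum of the 6 distinct covariances = 6 × 0.660 = 3.960
σ²_T = Σσ²ᵢ + 2·Σcov = 5.17 + 2 × 3.960 = 13.090
α = (4/3)·(1 − 5.17/13.090) = 0.807

α = 0.807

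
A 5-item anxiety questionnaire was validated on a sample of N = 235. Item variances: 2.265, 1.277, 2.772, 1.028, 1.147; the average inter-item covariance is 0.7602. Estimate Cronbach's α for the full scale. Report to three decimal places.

Cronbach's α = 0.802

Σσ²ᵢ = 2.265 + 1.277 + 2.772 + 1.028 + 1.147 = 8.489
Sum of the 10 distinct covariances = 10 × 0.7602 = 7.6020
Var(T) = Σσ²ᵢ + 2·Σcov = 8.489 + 2 × 7.6020 = 23.6930
α = (5/4)·(1 − 8.489/23.6930) = 0.802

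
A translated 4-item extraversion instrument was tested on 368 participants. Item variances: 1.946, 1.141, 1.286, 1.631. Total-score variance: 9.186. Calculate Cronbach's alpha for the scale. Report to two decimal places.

Cronbach's alpha = 0.46

Σσᵢ² = 1.946 + 1.141 + 1.286 + 1.631 = 6.004
α = (k/(k−1))·(1 − Σσᵢ²/σ²_total) = (4/3)·(1 − 6.004/9.186) = 0.46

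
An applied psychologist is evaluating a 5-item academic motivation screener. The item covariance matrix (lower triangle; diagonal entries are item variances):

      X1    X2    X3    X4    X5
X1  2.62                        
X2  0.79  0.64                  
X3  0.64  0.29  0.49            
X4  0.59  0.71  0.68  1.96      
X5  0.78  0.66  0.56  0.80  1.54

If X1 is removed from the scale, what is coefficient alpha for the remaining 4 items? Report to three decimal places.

Remaining items: X2, X3, X4, X5 (k = 4).
Σσ²ᵢ = 0.64 + 0.49 + 1.96 + 1.54 = 4.63
total variance = 4.63 + 2 × 3.70 = 12.03
α (item deleted) = (4/3)·(1 − 4.63/12.03) = 0.820

α = 0.820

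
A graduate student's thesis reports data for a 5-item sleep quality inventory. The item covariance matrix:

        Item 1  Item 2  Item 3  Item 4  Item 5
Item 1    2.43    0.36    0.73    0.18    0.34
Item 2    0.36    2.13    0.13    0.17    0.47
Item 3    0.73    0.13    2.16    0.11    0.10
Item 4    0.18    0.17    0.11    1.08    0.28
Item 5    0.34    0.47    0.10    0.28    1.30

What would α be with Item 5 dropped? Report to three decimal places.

α = 0.401

Remaining items: Item 1, Item 2, Item 3, Item 4 (k = 4).
Σσ²ᵢ = 2.43 + 2.13 + 2.16 + 1.08 = 7.80
total variance = 7.80 + 2 × 1.68 = 11.16
α (item deleted) = (4/3)·(1 − 7.80/11.16) = 0.401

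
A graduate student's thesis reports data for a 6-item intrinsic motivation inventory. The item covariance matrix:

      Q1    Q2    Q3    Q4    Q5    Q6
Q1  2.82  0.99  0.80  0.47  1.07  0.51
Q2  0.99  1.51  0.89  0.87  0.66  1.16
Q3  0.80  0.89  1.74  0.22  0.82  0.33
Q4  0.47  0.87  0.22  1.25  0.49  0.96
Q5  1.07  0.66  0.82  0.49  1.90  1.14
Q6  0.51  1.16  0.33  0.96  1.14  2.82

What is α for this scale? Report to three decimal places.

Σσᵢ² = 2.82 + 1.51 + 1.74 + 1.25 + 1.90 + 2.82 = 12.04
Σ_{i<j} σ_ij = 11.38
Var(T) = 12.04 + 2 × 11.38 = 34.80
α = (k/(k−1))·(1 − Σσᵢ²/Var(T)) = (6/5)·(1 − 12.04/34.80) = 0.785

α = 0.785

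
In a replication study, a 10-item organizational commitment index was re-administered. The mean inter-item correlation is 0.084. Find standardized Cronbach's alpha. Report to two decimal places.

Standardized α = k·r̄ / (1 + (k−1)·r̄) = 10 × 0.084 / (1 + 9 × 0.084)
  = 0.8400 / 1.7560 = 0.48

standardized Cronbach's alpha = 0.48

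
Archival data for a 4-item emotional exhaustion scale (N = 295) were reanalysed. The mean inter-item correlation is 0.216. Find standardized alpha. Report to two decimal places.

standardized alpha = 0.52

Standardized α = k·r̄ / (1 + (k−1)·r̄) = 4 × 0.216 / (1 + 3 × 0.216)
  = 0.8640 / 1.6480 = 0.52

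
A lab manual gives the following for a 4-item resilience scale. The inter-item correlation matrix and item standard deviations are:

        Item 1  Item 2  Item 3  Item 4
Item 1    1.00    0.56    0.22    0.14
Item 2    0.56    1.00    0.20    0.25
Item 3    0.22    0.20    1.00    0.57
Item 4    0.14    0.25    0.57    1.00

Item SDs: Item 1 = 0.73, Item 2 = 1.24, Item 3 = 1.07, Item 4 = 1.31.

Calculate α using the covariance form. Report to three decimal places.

Σσ²ᵢ = 0.73² + 1.24² + 1.07² + 1.31² = 4.9315
Covariances σ_ij = r_ij · s_i · s_j:
  σ(Item 1,Item 2) = 0.56 × 0.73 × 1.24 = 0.5069
  σ(Item 1,Item 3) = 0.22 × 0.73 × 1.07 = 0.1718
  σ(Item 1,Item 4) = 0.14 × 0.73 × 1.31 = 0.1339
  σ(Item 2,Item 3) = 0.20 × 1.24 × 1.07 = 0.2654
  σ(Item 2,Item 4) = 0.25 × 1.24 × 1.31 = 0.4061
  σ(Item 3,Item 4) = 0.57 × 1.07 × 1.31 = 0.7990
σ²_T = Σσ²ᵢ + 2·Σσ_ij = 4.9315 + 2 × 2.2831 = 9.4977
α = (4/3)·(1 − 4.9315/9.4977) = 0.641

α = 0.641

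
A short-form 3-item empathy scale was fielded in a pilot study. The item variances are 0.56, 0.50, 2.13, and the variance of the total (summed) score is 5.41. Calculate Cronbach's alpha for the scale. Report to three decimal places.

ΣVar(i) = 0.56 + 0.50 + 2.13 = 3.19
α = (k/(k−1))·(1 − ΣVar(i)/σ²_total) = (3/2)·(1 − 3.19/5.41) = 0.616

α = 0.616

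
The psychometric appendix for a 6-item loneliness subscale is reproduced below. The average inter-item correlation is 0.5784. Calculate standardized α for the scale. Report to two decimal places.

Standardized α = k·r̄ / (1 + (k−1)·r̄) = 6 × 0.5784 / (1 + 5 × 0.5784)
  = 3.4704 / 3.8920 = 0.89

α = 0.89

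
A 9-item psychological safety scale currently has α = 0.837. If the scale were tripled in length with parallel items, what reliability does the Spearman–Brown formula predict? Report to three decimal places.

Length factor m = 3
α' = m·α / (1 + (m−1)·α)
   = 3 × 0.837 / (1 + (3 − 1) × 0.837)
   = 2.5110 / 2.6740 = 0.939

predicted reliability = 0.939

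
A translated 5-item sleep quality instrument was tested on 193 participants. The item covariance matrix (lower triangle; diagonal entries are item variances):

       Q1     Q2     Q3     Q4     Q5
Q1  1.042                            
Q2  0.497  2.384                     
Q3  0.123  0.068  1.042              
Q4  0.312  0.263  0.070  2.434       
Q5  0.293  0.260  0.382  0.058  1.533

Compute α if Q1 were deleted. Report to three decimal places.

Remaining items: Q2, Q3, Q4, Q5 (k = 4).
ΣVar(i) = 2.384 + 1.042 + 2.434 + 1.533 = 7.393
total variance = 7.393 + 2 × 1.101 = 9.595
α (item deleted) = (4/3)·(1 − 7.393/9.595) = 0.306

α = 0.306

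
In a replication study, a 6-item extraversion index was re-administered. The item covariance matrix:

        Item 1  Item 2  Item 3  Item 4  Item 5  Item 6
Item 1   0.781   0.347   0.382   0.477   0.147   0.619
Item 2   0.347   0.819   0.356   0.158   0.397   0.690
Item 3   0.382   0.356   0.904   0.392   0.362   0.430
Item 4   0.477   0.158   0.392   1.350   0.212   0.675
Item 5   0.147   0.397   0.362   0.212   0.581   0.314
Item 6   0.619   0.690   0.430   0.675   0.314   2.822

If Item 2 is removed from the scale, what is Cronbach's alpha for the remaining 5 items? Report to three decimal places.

α = 0.693

Remaining items: Item 1, Item 3, Item 4, Item 5, Item 6 (k = 5).
Σσᵢ² = 0.781 + 0.904 + 1.350 + 0.581 + 2.822 = 6.438
Var(T) = 6.438 + 2 × 4.010 = 14.458
α (item deleted) = (5/4)·(1 − 6.438/14.458) = 0.693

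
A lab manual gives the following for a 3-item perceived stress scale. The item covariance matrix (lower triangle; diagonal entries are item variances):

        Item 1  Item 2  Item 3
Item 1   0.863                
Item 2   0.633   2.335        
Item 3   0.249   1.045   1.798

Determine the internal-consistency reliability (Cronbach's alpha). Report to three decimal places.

Cronbach's alpha = 0.653

ΣVar(i) = 0.863 + 2.335 + 1.798 = 4.996
Sum of off-diagonal covariances = 1.927
σ²_T = 4.996 + 2 × 1.927 = 8.850
α = (k/(k−1))·(1 − ΣVar(i)/σ²_T) = (3/2)·(1 − 4.996/8.850) = 0.653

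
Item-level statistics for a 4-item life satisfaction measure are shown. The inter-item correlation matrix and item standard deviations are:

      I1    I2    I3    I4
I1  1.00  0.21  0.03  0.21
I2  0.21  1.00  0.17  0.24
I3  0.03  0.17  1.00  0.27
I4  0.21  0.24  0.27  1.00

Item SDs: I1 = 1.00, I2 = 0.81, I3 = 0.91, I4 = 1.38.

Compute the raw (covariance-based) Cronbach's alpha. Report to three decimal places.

Cronbach's alpha = 0.476

Σσ²ᵢ = 1.00² + 0.81² + 0.91² + 1.38² = 4.3886
Covariances σ_ij = r_ij · s_i · s_j:
  σ(I1,I2) = 0.21 × 1.00 × 0.81 = 0.1701
  σ(I1,I3) = 0.03 × 1.00 × 0.91 = 0.0273
  σ(I1,I4) = 0.21 × 1.00 × 1.38 = 0.2898
  σ(I2,I3) = 0.17 × 0.81 × 0.91 = 0.1253
  σ(I2,I4) = 0.24 × 0.81 × 1.38 = 0.2683
  σ(I3,I4) = 0.27 × 0.91 × 1.38 = 0.3391
σ²_T = Σσ²ᵢ + 2·Σσ_ij = 4.3886 + 2 × 1.2199 = 6.8284
α = (4/3)·(1 − 4.3886/6.8284) = 0.476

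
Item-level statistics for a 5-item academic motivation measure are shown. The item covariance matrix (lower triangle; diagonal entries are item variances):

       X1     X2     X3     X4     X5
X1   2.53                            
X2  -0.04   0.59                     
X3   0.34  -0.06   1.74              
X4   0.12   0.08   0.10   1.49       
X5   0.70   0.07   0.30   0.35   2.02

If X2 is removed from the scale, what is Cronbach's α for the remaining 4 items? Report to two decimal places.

Remaining items: X1, X3, X4, X5 (k = 4).
Σσᵢ² = 2.53 + 1.74 + 1.49 + 2.02 = 7.78
total variance = 7.78 + 2 × 1.91 = 11.60
α (item deleted) = (4/3)·(1 − 7.78/11.60) = 0.44

α = 0.44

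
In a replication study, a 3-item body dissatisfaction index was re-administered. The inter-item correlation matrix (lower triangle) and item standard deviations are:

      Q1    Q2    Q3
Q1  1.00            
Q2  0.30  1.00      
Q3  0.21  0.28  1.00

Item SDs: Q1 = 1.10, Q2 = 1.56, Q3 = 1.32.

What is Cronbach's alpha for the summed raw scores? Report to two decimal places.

Σσ²ᵢ = 1.10² + 1.56² + 1.32² = 5.3860
Covariances σ_ij = r_ij · s_i · s_j:
  σ(Q1,Q2) = 0.30 × 1.10 × 1.56 = 0.5148
  σ(Q1,Q3) = 0.21 × 1.10 × 1.32 = 0.3049
  σ(Q2,Q3) = 0.28 × 1.56 × 1.32 = 0.5766
σ²_T = Σσ²ᵢ + 2·Σσ_ij = 5.3860 + 2 × 1.3963 = 8.1786
α = (3/2)·(1 − 5.3860/8.1786) = 0.51

α = 0.51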